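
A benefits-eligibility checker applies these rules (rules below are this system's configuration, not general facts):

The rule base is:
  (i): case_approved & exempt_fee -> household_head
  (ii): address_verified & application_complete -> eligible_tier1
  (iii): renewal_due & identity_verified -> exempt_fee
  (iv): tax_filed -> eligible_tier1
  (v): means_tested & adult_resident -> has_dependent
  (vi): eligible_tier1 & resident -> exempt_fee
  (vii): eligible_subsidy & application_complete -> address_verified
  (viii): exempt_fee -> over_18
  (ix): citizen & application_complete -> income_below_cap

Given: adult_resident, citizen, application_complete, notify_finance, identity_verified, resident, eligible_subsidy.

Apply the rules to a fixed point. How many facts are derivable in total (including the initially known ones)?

Round 1: (vii) [eligible_subsidy & application_complete -> address_verified]; (ix) [citizen & application_complete -> income_below_cap]. New: address_verified, income_below_cap.
Round 2: (ii) [address_verified & application_complete -> eligible_tier1]. New: eligible_tier1.
Round 3: (vi) [eligible_tier1 & resident -> exempt_fee]. New: exempt_fee.
Round 4: (viii) [exempt_fee -> over_18]. New: over_18.
Closure: {address_verified, adult_resident, application_complete, citizen, eligible_subsidy, eligible_tier1, exempt_fee, identity_verified, income_below_cap, notify_finance, over_18, resident} — 12 facts.

12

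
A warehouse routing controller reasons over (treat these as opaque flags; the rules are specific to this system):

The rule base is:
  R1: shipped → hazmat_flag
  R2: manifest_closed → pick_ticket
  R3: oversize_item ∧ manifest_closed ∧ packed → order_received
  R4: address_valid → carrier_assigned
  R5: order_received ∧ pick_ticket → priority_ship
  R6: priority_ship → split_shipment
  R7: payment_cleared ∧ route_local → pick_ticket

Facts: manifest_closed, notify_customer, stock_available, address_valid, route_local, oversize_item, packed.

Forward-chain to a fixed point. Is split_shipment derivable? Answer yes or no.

[1] R2 [manifest_closed → pick_ticket]; R3 [oversize_item ∧ manifest_closed ∧ packed → order_received]; R4 [address_valid → carrier_assigned]. ⇒ new: pick_ticket, order_received, carrier_assigned.
[2] R5 [order_received ∧ pick_ticket → priority_ship]. ⇒ new: priority_ship.
[3] R6 [priority_ship → split_shipment]. ⇒ new: split_shipment.
split_shipment appears in round 3, so it is derivable.

yes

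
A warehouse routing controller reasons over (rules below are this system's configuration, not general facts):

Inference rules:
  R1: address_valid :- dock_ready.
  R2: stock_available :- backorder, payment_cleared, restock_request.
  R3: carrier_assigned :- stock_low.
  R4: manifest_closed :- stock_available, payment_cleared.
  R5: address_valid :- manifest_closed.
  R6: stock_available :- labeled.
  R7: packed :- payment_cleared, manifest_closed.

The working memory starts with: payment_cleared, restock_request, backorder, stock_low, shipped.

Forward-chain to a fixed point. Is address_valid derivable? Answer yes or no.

Round 1 — R2, R3, derive stock_available, carrier_assigned.
Round 2 — R4, derive manifest_closed.
Round 3 — R5, R7, derive address_valid, packed.
address_valid appears in round 3, so it is derivable.

yes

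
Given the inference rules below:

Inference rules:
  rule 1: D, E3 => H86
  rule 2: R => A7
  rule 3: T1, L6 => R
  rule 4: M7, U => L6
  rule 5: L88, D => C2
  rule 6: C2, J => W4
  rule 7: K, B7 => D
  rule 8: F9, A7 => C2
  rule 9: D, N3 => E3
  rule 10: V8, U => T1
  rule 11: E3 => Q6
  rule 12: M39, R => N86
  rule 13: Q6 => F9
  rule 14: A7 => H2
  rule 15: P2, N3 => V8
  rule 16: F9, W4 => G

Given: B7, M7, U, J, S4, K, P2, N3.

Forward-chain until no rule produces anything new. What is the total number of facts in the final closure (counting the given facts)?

22

[1] rule 4 [M7, U => L6]; rule 7 [K, B7 => D]; rule 15 [P2, N3 => V8]. ⇒ new: L6, D, V8.
[2] rule 9 [D, N3 => E3]; rule 10 [V8, U => T1]. ⇒ new: E3, T1.
[3] rule 1 [D, E3 => H86]; rule 3 [T1, L6 => R]; rule 11 [E3 => Q6]. ⇒ new: H86, R, Q6.
[4] rule 2 [R => A7]; rule 13 [Q6 => F9]. ⇒ new: A7, F9.
[5] rule 8 [F9, A7 => C2]; rule 14 [A7 => H2]. ⇒ new: C2, H2.
[6] rule 6 [C2, J => W4]. ⇒ new: W4.
[7] rule 16 [F9, W4 => G]. ⇒ new: G.
Closure: {A7, B7, C2, D, E3, F9, G, H2, H86, J, K, L6, M7, N3, P2, Q6, R, S4, T1, U, V8, W4} — 22 facts.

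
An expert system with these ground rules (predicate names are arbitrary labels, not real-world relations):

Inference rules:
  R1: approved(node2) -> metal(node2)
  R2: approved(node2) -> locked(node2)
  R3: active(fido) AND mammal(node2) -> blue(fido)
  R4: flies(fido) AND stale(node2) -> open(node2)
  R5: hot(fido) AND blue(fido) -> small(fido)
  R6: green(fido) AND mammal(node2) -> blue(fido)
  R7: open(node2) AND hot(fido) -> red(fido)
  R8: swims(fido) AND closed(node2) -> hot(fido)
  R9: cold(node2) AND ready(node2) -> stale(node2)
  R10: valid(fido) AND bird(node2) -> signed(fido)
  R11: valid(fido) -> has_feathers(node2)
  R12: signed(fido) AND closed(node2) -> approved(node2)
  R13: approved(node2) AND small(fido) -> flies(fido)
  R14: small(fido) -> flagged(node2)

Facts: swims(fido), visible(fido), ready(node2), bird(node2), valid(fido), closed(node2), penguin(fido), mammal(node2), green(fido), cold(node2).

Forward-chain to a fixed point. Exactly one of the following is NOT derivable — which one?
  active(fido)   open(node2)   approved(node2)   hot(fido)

Round 1 — R6, R8, R9, R10, R11, derive blue(fido), hot(fido), stale(node2), signed(fido), has_feathers(node2).
Round 2 — R5, R12, derive small(fido), approved(node2).
Round 3 — R1, R2, R13, R14, derive metal(node2), locked(node2), flies(fido), flagged(node2).
Round 4 — R4, derive open(node2).
Round 5 — R7, derive red(fido).
Derived: approved(node2) (round 2), open(node2) (round 4), hot(fido) (round 1). active(fido) never appears in any round.

active(fido)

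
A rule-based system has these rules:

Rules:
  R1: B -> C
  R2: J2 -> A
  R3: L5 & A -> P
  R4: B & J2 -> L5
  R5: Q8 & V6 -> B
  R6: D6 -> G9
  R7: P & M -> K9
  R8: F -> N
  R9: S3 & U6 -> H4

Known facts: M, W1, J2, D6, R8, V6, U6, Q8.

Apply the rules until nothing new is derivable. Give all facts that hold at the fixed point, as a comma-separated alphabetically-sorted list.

Round 1 — R2, R5, R6, derive A, B, G9.
Round 2 — R1, R4, derive C, L5.
Round 3 — R3, derive P.
Round 4 — R7, derive K9.

A, B, C, D6, G9, J2, K9, L5, M, P, Q8, R8, U6, V6, W1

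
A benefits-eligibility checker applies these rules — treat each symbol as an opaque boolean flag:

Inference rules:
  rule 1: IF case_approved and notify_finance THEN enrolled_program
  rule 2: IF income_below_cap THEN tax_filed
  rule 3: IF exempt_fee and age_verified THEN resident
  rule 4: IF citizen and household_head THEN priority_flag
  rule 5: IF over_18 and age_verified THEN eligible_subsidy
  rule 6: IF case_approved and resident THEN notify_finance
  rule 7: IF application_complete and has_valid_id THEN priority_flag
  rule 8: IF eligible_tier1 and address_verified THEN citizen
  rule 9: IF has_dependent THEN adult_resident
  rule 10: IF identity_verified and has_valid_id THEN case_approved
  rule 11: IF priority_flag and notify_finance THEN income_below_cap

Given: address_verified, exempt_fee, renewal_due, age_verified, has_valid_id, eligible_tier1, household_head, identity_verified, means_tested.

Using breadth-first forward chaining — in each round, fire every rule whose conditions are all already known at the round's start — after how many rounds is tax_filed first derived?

4

[1] rule 3 [IF exempt_fee and age_verified THEN resident]; rule 8 [IF eligible_tier1 and address_verified THEN citizen]; rule 10 [IF identity_verified and has_valid_id THEN case_approved]. ⇒ new: resident, citizen, case_approved.
[2] rule 4 [IF citizen and household_head THEN priority_flag]; rule 6 [IF case_approved and resident THEN notify_finance]. ⇒ new: priority_flag, notify_finance.
[3] rule 1 [IF case_approved and notify_finance THEN enrolled_program]; rule 11 [IF priority_flag and notify_finance THEN income_below_cap]. ⇒ new: enrolled_program, income_below_cap.
[4] rule 2 [IF income_below_cap THEN tax_filed]. ⇒ new: tax_filed.
tax_filed first appears in round 4.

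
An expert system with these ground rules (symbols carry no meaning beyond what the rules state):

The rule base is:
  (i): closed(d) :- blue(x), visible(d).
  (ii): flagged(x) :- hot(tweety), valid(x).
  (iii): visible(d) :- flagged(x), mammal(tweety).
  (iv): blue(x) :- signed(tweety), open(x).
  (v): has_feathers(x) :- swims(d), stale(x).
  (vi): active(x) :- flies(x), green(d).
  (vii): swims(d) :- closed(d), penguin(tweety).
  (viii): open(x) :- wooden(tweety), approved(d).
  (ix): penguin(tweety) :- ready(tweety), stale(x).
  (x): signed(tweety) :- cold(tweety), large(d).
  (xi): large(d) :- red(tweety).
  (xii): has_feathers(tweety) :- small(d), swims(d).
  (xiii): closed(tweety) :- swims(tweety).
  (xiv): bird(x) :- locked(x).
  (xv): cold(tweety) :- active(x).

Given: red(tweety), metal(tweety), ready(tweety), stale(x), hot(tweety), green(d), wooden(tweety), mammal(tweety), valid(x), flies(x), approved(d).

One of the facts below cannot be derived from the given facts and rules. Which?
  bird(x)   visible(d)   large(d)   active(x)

Round 1: (ii) [flagged(x) :- hot(tweety), valid(x).]; (vi) [active(x) :- flies(x), green(d).]; (viii) [open(x) :- wooden(tweety), approved(d).]; (ix) [penguin(tweety) :- ready(tweety), stale(x).]; (xi) [large(d) :- red(tweety).]. Adds flagged(x), active(x), open(x), penguin(tweety), large(d).
Round 2: (iii) [visible(d) :- flagged(x), mammal(tweety).]; (xv) [cold(tweety) :- active(x).]. Adds visible(d), cold(tweety).
Round 3: (x) [signed(tweety) :- cold(tweety), large(d).]. Adds signed(tweety).
Round 4: (iv) [blue(x) :- signed(tweety), open(x).]. Adds blue(x).
Round 5: (i) [closed(d) :- blue(x), visible(d).]. Adds closed(d).
Round 6: (vii) [swims(d) :- closed(d), penguin(tweety).]. Adds swims(d).
Round 7: (v) [has_feathers(x) :- swims(d), stale(x).]. Adds has_feathers(x).
Derived: active(x) (round 1), visible(d) (round 2), large(d) (round 1). bird(x) never appears in any round.

bird(x)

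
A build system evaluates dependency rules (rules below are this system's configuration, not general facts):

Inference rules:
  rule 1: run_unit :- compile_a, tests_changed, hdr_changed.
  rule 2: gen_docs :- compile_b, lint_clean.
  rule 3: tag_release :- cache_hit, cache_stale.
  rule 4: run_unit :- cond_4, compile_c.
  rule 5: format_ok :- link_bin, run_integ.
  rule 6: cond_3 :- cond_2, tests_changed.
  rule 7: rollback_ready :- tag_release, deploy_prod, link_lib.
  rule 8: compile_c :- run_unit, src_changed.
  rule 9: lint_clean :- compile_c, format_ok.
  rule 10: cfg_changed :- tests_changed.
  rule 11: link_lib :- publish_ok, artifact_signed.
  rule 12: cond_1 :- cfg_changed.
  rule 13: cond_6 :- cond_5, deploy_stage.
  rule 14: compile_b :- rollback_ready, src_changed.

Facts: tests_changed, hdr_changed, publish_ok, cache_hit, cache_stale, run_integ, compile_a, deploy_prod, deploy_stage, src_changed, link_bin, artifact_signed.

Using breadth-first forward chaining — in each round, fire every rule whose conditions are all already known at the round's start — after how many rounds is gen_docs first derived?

Round 1 fires rule 1, rule 3, rule 5, rule 10, rule 11, giving run_unit, tag_release, format_ok, cfg_changed, link_lib.
Round 2 fires rule 7, rule 8, rule 12, giving rollback_ready, compile_c, cond_1.
Round 3 fires rule 9, rule 14, giving lint_clean, compile_b.
Round 4 fires rule 2, giving gen_docs.
gen_docs first appears in round 4.

4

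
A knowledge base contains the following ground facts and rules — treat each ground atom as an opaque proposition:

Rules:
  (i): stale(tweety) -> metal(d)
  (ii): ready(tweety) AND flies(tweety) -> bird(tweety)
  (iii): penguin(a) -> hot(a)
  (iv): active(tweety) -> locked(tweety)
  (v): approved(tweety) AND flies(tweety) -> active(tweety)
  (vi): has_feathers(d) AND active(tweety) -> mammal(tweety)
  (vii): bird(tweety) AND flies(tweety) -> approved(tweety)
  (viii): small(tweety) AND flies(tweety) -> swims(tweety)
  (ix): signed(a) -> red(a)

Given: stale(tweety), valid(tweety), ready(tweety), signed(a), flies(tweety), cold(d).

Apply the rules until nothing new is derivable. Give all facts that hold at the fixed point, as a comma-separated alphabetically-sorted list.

active(tweety), approved(tweety), bird(tweety), cold(d), flies(tweety), locked(tweety), metal(d), ready(tweety), red(a), signed(a), stale(tweety), valid(tweety)

Round 1 — (i), (ii), (ix), derive metal(d), bird(tweety), red(a).
Round 2 — (vii), derive approved(tweety).
Round 3 — (v), derive active(tweety).
Round 4 — (iv), derive locked(tweety).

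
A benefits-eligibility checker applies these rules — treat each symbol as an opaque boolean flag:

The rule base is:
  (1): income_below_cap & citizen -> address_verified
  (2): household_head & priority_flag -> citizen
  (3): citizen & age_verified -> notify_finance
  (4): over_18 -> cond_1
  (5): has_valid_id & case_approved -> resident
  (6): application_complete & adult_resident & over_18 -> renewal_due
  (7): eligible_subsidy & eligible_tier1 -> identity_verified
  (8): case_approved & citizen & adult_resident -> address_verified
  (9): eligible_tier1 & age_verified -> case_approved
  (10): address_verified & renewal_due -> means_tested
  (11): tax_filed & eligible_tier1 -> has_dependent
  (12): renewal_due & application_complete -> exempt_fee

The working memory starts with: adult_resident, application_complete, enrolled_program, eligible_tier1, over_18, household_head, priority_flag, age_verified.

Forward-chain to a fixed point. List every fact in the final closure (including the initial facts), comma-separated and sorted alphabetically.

[1] (2) [household_head & priority_flag -> citizen]; (4) [over_18 -> cond_1]; (6) [application_complete & adult_resident & over_18 -> renewal_due]; (9) [eligible_tier1 & age_verified -> case_approved]. ⇒ new: citizen, cond_1, renewal_due, case_approved.
[2] (3) [citizen & age_verified -> notify_finance]; (8) [case_approved & citizen & adult_resident -> address_verified]; (12) [renewal_due & application_complete -> exempt_fee]. ⇒ new: notify_finance, address_verified, exempt_fee.
[3] (10) [address_verified & renewal_due -> means_tested]. ⇒ new: means_tested.

address_verified, adult_resident, age_verified, application_complete, case_approved, citizen, cond_1, eligible_tier1, enrolled_program, exempt_fee, household_head, means_tested, notify_finance, over_18, priority_flag, renewal_due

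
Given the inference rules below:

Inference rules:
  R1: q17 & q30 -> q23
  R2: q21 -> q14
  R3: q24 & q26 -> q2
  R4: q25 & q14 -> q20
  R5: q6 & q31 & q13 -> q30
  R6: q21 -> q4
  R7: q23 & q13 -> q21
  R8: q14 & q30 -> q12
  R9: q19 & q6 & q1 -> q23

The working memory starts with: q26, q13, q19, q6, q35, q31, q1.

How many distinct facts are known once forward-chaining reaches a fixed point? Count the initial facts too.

Round 1 fires R5, R9, giving q30, q23.
Round 2 fires R7, giving q21.
Round 3 fires R2, R6, giving q14, q4.
Round 4 fires R8, giving q12.
Closure: {q1, q12, q13, q14, q19, q21, q23, q26, q30, q31, q35, q4, q6} — 13 facts.

13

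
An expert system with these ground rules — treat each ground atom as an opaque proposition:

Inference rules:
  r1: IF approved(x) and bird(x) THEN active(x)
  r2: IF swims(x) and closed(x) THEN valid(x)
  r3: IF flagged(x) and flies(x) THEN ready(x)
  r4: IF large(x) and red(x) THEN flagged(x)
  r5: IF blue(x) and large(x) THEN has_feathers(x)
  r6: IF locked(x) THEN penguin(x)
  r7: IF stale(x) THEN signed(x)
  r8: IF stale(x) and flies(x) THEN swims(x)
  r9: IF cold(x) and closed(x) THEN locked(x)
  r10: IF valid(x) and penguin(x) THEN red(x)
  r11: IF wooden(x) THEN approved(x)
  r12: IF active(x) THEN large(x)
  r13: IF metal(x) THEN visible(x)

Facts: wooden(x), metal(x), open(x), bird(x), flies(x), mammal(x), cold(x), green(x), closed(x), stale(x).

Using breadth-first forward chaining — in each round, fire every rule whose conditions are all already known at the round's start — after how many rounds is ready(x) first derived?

5

[1] r7 [IF stale(x) THEN signed(x)]; r8 [IF stale(x) and flies(x) THEN swims(x)]; r9 [IF cold(x) and closed(x) THEN locked(x)]; r11 [IF wooden(x) THEN approved(x)]; r13 [IF metal(x) THEN visible(x)]. ⇒ new: signed(x), swims(x), locked(x), approved(x), visible(x).
[2] r1 [IF approved(x) and bird(x) THEN active(x)]; r2 [IF swims(x) and closed(x) THEN valid(x)]; r6 [IF locked(x) THEN penguin(x)]. ⇒ new: active(x), valid(x), penguin(x).
[3] r10 [IF valid(x) and penguin(x) THEN red(x)]; r12 [IF active(x) THEN large(x)]. ⇒ new: red(x), large(x).
[4] r4 [IF large(x) and red(x) THEN flagged(x)]. ⇒ new: flagged(x).
[5] r3 [IF flagged(x) and flies(x) THEN ready(x)]. ⇒ new: ready(x).
ready(x) first appears in round 5.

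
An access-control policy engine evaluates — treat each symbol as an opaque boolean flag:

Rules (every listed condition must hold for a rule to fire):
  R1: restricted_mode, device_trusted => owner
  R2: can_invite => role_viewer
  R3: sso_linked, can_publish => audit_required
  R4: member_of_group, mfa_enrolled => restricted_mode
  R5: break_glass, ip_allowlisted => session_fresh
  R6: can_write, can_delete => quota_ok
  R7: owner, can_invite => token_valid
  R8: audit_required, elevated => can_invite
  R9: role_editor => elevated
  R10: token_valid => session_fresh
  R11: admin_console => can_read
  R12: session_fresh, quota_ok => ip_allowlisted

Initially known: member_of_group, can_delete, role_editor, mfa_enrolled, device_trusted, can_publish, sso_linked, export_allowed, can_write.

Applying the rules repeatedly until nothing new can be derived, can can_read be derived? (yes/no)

Round 1 fires R3, R4, R6, R9, giving audit_required, restricted_mode, quota_ok, elevated.
Round 2 fires R1, R8, giving owner, can_invite.
Round 3 fires R2, R7, giving role_viewer, token_valid.
Round 4 fires R10, giving session_fresh.
Round 5 fires R12, giving ip_allowlisted.
Fixed point reached. can_read is concluded only by R11; R11 needs admin_console (never derived).

no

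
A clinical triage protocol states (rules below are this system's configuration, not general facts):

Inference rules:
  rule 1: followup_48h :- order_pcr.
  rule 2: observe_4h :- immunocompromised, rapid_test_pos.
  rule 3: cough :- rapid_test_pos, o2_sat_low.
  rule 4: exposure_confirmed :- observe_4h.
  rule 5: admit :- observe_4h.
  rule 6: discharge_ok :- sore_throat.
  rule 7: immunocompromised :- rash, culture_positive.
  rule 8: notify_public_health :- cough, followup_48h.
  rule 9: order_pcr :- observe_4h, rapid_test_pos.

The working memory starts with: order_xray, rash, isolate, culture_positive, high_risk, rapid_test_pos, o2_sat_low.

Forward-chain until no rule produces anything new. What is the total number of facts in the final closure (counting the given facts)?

[1] rule 3 [cough :- rapid_test_pos, o2_sat_low.]; rule 7 [immunocompromised :- rash, culture_positive.]. ⇒ new: cough, immunocompromised.
[2] rule 2 [observe_4h :- immunocompromised, rapid_test_pos.]. ⇒ new: observe_4h.
[3] rule 4 [exposure_confirmed :- observe_4h.]; rule 5 [admit :- observe_4h.]; rule 9 [order_pcr :- observe_4h, rapid_test_pos.]. ⇒ new: exposure_confirmed, admit, order_pcr.
[4] rule 1 [followup_48h :- order_pcr.]. ⇒ new: followup_48h.
[5] rule 8 [notify_public_health :- cough, followup_48h.]. ⇒ new: notify_public_health.
Closure: {admit, cough, culture_positive, exposure_confirmed, followup_48h, high_risk, immunocompromised, isolate, notify_public_health, o2_sat_low, observe_4h, order_pcr, order_xray, rapid_test_pos, rash} — 15 facts.

15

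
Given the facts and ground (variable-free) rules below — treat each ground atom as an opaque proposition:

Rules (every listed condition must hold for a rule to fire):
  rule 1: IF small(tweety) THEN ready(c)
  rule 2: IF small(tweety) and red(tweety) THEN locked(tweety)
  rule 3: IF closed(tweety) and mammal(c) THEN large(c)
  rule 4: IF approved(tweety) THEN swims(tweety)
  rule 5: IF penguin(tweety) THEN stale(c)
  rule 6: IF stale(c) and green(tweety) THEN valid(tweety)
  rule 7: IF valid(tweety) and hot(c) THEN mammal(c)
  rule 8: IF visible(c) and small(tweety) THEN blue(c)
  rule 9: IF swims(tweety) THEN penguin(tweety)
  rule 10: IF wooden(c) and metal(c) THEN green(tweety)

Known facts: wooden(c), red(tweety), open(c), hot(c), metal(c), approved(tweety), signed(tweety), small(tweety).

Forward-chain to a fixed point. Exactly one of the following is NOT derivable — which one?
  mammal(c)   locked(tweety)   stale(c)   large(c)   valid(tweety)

large(c)

Round 1 fires rule 1, rule 2, rule 4, rule 10, giving ready(c), locked(tweety), swims(tweety), green(tweety).
Round 2 fires rule 9, giving penguin(tweety).
Round 3 fires rule 5, giving stale(c).
Round 4 fires rule 6, giving valid(tweety).
Round 5 fires rule 7, giving mammal(c).
Derived: stale(c) (round 3), valid(tweety) (round 4), mammal(c) (round 5), locked(tweety) (round 1). large(c) never appears in any round.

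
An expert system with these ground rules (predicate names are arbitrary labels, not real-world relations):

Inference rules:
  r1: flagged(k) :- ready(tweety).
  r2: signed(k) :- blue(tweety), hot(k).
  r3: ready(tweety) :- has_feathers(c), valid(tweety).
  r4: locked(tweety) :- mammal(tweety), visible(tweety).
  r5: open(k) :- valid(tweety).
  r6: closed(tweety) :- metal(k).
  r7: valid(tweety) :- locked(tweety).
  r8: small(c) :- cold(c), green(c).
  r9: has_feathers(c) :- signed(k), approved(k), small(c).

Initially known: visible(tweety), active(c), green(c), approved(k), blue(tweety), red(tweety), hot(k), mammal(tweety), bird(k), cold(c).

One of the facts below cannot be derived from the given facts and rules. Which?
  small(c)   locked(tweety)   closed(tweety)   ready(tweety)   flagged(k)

closed(tweety)

Round 1 fires r2, r4, r8, giving signed(k), locked(tweety), small(c).
Round 2 fires r7, r9, giving valid(tweety), has_feathers(c).
Round 3 fires r3, r5, giving ready(tweety), open(k).
Round 4 fires r1, giving flagged(k).
Derived: small(c) (round 1), locked(tweety) (round 1), flagged(k) (round 4), ready(tweety) (round 3). closed(tweety) never appears in any round.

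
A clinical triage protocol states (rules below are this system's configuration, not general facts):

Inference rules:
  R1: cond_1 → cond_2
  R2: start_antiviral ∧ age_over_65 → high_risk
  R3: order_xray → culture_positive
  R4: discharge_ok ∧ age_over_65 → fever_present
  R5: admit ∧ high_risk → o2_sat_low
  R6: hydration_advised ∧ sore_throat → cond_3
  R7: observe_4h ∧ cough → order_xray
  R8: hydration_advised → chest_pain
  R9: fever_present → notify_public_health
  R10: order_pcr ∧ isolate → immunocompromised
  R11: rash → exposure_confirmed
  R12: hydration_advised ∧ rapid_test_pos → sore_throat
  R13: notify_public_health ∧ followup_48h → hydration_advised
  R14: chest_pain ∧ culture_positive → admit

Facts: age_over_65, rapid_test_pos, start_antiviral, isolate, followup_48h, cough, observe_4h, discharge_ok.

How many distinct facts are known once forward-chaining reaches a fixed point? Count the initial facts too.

Round 1: R2 [start_antiviral ∧ age_over_65 → high_risk]; R4 [discharge_ok ∧ age_over_65 → fever_present]; R7 [observe_4h ∧ cough → order_xray]. New: high_risk, fever_present, order_xray.
Round 2: R3 [order_xray → culture_positive]; R9 [fever_present → notify_public_health]. New: culture_positive, notify_public_health.
Round 3: R13 [notify_public_health ∧ followup_48h → hydration_advised]. New: hydration_advised.
Round 4: R8 [hydration_advised → chest_pain]; R12 [hydration_advised ∧ rapid_test_pos → sore_throat]. New: chest_pain, sore_throat.
Round 5: R6 [hydration_advised ∧ sore_throat → cond_3]; R14 [chest_pain ∧ culture_positive → admit]. New: cond_3, admit.
Round 6: R5 [admit ∧ high_risk → o2_sat_low]. New: o2_sat_low.
Closure: {admit, age_over_65, chest_pain, cond_3, cough, culture_positive, discharge_ok, fever_present, followup_48h, high_risk, hydration_advised, isolate, notify_public_health, o2_sat_low, observe_4h, order_xray, rapid_test_pos, sore_throat, start_antiviral} — 19 facts.

19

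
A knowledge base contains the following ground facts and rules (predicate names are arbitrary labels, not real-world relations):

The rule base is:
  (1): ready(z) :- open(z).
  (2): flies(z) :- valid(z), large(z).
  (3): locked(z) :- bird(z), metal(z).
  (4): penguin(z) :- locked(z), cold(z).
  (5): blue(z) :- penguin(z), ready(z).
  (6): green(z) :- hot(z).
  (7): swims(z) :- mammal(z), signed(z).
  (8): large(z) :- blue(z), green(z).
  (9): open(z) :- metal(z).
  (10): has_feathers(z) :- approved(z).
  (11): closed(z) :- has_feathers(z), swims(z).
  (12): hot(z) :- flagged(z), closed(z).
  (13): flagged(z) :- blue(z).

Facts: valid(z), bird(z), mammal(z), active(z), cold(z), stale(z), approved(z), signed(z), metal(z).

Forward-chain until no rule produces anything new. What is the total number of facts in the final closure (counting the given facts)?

22

Round 1 fires (3), (7), (9), (10), giving locked(z), swims(z), open(z), has_feathers(z).
Round 2 fires (1), (4), (11), giving ready(z), penguin(z), closed(z).
Round 3 fires (5), giving blue(z).
Round 4 fires (13), giving flagged(z).
Round 5 fires (12), giving hot(z).
Round 6 fires (6), giving green(z).
Round 7 fires (8), giving large(z).
Round 8 fires (2), giving flies(z).
Closure: {active(z), approved(z), bird(z), blue(z), closed(z), cold(z), flagged(z), flies(z), green(z), has_feathers(z), hot(z), large(z), locked(z), mammal(z), metal(z), open(z), penguin(z), ready(z), signed(z), stale(z), swims(z), valid(z)} — 22 facts.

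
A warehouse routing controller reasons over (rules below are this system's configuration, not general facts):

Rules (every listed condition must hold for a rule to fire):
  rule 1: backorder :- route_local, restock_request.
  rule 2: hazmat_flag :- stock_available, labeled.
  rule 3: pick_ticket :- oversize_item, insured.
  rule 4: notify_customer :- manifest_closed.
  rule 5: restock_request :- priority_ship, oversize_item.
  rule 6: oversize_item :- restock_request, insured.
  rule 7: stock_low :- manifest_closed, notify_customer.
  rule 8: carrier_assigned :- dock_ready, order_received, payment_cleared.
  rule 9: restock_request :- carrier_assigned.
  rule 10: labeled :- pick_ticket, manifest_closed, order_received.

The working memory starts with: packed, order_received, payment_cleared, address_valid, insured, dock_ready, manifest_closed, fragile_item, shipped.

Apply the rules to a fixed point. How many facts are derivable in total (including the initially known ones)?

16

Round 1: rule 4 [notify_customer :- manifest_closed.]; rule 8 [carrier_assigned :- dock_ready, order_received, payment_cleared.]. Adds notify_customer, carrier_assigned.
Round 2: rule 7 [stock_low :- manifest_closed, notify_customer.]; rule 9 [restock_request :- carrier_assigned.]. Adds stock_low, restock_request.
Round 3: rule 6 [oversize_item :- restock_request, insured.]. Adds oversize_item.
Round 4: rule 3 [pick_ticket :- oversize_item, insured.]. Adds pick_ticket.
Round 5: rule 10 [labeled :- pick_ticket, manifest_closed, order_received.]. Adds labeled.
Closure: {address_valid, carrier_assigned, dock_ready, fragile_item, insured, labeled, manifest_closed, notify_customer, order_received, oversize_item, packed, payment_cleared, pick_ticket, restock_request, shipped, stock_low} — 16 facts.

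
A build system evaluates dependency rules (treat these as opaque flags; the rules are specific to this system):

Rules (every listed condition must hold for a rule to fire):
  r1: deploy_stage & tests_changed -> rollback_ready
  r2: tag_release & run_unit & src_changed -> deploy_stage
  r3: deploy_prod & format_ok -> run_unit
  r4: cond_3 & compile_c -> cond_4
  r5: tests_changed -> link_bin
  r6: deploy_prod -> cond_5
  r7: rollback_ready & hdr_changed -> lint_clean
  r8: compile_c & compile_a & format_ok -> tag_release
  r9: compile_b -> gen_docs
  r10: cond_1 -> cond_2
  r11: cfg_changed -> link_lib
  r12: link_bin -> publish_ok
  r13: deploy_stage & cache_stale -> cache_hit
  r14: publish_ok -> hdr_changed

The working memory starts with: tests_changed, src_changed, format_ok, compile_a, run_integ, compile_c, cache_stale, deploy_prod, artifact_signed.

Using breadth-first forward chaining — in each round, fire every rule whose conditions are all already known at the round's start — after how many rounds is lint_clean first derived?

Round 1: r3 [deploy_prod & format_ok -> run_unit]; r5 [tests_changed -> link_bin]; r6 [deploy_prod -> cond_5]; r8 [compile_c & compile_a & format_ok -> tag_release]. New: run_unit, link_bin, cond_5, tag_release.
Round 2: r2 [tag_release & run_unit & src_changed -> deploy_stage]; r12 [link_bin -> publish_ok]. New: deploy_stage, publish_ok.
Round 3: r1 [deploy_stage & tests_changed -> rollback_ready]; r13 [deploy_stage & cache_stale -> cache_hit]; r14 [publish_ok -> hdr_changed]. New: rollback_ready, cache_hit, hdr_changed.
Round 4: r7 [rollback_ready & hdr_changed -> lint_clean]. New: lint_clean.
lint_clean first appears in round 4.

4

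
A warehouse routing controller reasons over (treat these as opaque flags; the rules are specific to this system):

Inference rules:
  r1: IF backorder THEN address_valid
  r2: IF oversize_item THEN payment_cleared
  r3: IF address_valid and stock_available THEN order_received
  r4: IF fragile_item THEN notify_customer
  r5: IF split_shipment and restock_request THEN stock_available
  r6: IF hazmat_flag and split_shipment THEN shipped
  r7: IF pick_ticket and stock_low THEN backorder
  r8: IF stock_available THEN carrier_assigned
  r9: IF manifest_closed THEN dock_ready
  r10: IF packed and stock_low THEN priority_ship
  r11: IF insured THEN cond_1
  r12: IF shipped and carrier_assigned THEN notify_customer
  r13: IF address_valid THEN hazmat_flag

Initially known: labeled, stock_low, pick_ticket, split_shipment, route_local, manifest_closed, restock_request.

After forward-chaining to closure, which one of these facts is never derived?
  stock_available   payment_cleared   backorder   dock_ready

payment_cleared

Round 1 — r5, r7, r9, derive stock_available, backorder, dock_ready.
Round 2 — r1, r8, derive address_valid, carrier_assigned.
Round 3 — r3, r13, derive order_received, hazmat_flag.
Round 4 — r6, derive shipped.
Round 5 — r12, derive notify_customer.
Derived: backorder (round 1), dock_ready (round 1), stock_available (round 1). payment_cleared never appears in any round.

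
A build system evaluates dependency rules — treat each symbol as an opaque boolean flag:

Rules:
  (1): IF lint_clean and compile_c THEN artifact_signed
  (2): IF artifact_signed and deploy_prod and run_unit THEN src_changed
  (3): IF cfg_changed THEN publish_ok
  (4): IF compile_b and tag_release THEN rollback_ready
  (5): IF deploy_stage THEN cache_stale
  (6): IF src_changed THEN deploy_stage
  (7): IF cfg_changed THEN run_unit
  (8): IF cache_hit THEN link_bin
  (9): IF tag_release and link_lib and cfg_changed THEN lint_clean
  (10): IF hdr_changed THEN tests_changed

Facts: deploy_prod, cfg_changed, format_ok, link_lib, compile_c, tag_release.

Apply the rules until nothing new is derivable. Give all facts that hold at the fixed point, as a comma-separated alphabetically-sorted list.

Round 1 — (3), (7), (9), derive publish_ok, run_unit, lint_clean.
Round 2 — (1), derive artifact_signed.
Round 3 — (2), derive src_changed.
Round 4 — (6), derive deploy_stage.
Round 5 — (5), derive cache_stale.

artifact_signed, cache_stale, cfg_changed, compile_c, deploy_prod, deploy_stage, format_ok, link_lib, lint_clean, publish_ok, run_unit, src_changed, tag_release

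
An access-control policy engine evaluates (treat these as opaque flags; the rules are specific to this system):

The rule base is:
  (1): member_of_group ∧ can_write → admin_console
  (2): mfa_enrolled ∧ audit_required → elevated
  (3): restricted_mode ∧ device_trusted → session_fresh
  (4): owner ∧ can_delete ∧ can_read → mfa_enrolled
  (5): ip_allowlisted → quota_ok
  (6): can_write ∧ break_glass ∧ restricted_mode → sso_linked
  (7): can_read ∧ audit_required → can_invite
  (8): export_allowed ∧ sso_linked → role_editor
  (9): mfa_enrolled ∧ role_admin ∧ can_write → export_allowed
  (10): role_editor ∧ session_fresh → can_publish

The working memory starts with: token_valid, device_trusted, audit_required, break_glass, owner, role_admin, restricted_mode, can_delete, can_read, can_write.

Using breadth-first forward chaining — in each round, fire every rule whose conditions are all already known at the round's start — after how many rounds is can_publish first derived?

Round 1 — (3), (4), (6), (7), derive session_fresh, mfa_enrolled, sso_linked, can_invite.
Round 2 — (2), (9), derive elevated, export_allowed.
Round 3 — (8), derive role_editor.
Round 4 — (10), derive can_publish.
can_publish first appears in round 4.

4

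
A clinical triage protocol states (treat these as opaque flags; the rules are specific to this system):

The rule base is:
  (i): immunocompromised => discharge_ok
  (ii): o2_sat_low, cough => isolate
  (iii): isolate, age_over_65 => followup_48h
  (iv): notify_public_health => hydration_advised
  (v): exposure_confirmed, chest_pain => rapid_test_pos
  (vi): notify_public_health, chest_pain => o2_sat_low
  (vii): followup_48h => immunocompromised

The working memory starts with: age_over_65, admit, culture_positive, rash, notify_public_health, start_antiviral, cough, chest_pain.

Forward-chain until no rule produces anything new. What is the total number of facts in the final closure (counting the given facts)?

Round 1: (iv) [notify_public_health => hydration_advised]; (vi) [notify_public_health, chest_pain => o2_sat_low]. Adds hydration_advised, o2_sat_low.
Round 2: (ii) [o2_sat_low, cough => isolate]. Adds isolate.
Round 3: (iii) [isolate, age_over_65 => followup_48h]. Adds followup_48h.
Round 4: (vii) [followup_48h => immunocompromised]. Adds immunocompromised.
Round 5: (i) [immunocompromised => discharge_ok]. Adds discharge_ok.
Closure: {admit, age_over_65, chest_pain, cough, culture_positive, discharge_ok, followup_48h, hydration_advised, immunocompromised, isolate, notify_public_health, o2_sat_low, rash, start_antiviral} — 14 facts.

14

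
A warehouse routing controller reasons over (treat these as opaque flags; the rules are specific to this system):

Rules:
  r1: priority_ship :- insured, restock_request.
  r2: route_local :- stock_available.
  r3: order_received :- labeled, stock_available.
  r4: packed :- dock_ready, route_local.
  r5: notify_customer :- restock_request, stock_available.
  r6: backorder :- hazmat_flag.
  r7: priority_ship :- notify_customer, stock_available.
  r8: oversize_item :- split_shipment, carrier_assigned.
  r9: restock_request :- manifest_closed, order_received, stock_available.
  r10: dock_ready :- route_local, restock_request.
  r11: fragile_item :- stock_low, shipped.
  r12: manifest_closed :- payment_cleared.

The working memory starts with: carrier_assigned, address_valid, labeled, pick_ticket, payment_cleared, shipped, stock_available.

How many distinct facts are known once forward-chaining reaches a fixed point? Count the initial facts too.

Round 1 fires r2, r3, r12, giving route_local, order_received, manifest_closed.
Round 2 fires r9, giving restock_request.
Round 3 fires r5, r10, giving notify_customer, dock_ready.
Round 4 fires r4, r7, giving packed, priority_ship.
Closure: {address_valid, carrier_assigned, dock_ready, labeled, manifest_closed, notify_customer, order_received, packed, payment_cleared, pick_ticket, priority_ship, restock_request, route_local, shipped, stock_available} — 15 facts.

15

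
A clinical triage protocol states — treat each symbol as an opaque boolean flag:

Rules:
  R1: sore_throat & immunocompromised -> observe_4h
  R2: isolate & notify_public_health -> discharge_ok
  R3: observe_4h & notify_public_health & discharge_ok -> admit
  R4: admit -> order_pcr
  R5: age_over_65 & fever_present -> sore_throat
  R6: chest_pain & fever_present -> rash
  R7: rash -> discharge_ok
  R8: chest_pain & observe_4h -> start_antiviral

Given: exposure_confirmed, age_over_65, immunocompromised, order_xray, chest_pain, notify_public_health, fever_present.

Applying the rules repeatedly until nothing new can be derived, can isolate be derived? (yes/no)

no

Round 1: R5 [age_over_65 & fever_present -> sore_throat]; R6 [chest_pain & fever_present -> rash]. New: sore_throat, rash.
Round 2: R1 [sore_throat & immunocompromised -> observe_4h]; R7 [rash -> discharge_ok]. New: observe_4h, discharge_ok.
Round 3: R3 [observe_4h & notify_public_health & discharge_ok -> admit]; R8 [chest_pain & observe_4h -> start_antiviral]. New: admit, start_antiviral.
Round 4: R4 [admit -> order_pcr]. New: order_pcr.
Fixed point reached. No rule has isolate as a consequent, and it is not given.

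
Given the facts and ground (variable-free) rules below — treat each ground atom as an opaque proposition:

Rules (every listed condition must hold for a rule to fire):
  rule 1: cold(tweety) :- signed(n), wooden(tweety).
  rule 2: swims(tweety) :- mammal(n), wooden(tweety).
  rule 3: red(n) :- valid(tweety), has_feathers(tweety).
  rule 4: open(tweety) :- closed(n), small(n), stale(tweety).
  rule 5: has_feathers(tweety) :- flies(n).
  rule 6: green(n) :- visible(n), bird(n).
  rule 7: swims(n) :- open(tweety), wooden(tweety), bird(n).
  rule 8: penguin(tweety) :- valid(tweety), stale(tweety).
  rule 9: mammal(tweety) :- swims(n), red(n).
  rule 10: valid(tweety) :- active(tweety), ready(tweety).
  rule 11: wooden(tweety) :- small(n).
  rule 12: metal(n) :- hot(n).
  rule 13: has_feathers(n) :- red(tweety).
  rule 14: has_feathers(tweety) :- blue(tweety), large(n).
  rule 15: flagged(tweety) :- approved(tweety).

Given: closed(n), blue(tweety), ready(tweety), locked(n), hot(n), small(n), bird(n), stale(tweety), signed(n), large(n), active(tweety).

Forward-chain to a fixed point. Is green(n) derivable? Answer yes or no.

Round 1: rule 4 [open(tweety) :- closed(n), small(n), stale(tweety).]; rule 10 [valid(tweety) :- active(tweety), ready(tweety).]; rule 11 [wooden(tweety) :- small(n).]; rule 12 [metal(n) :- hot(n).]; rule 14 [has_feathers(tweety) :- blue(tweety), large(n).]. New: open(tweety), valid(tweety), wooden(tweety), metal(n), has_feathers(tweety).
Round 2: rule 1 [cold(tweety) :- signed(n), wooden(tweety).]; rule 3 [red(n) :- valid(tweety), has_feathers(tweety).]; rule 7 [swims(n) :- open(tweety), wooden(tweety), bird(n).]; rule 8 [penguin(tweety) :- valid(tweety), stale(tweety).]. New: cold(tweety), red(n), swims(n), penguin(tweety).
Round 3: rule 9 [mammal(tweety) :- swims(n), red(n).]. New: mammal(tweety).
Fixed point reached. green(n) is concluded only by rule 6; rule 6 needs visible(n) (never derived).

no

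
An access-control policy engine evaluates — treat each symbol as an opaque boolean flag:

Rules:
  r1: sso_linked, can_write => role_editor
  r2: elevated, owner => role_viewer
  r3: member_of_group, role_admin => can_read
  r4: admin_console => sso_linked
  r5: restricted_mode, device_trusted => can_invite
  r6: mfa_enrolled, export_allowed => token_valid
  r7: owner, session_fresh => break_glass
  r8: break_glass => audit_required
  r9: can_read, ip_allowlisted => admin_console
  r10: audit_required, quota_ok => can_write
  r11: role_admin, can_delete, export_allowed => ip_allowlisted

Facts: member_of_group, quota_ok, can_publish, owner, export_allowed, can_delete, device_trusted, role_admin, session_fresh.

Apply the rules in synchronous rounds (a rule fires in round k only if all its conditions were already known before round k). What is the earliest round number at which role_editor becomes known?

4

Round 1: r3 [member_of_group, role_admin => can_read]; r7 [owner, session_fresh => break_glass]; r11 [role_admin, can_delete, export_allowed => ip_allowlisted]. Adds can_read, break_glass, ip_allowlisted.
Round 2: r8 [break_glass => audit_required]; r9 [can_read, ip_allowlisted => admin_console]. Adds audit_required, admin_console.
Round 3: r4 [admin_console => sso_linked]; r10 [audit_required, quota_ok => can_write]. Adds sso_linked, can_write.
Round 4: r1 [sso_linked, can_write => role_editor]. Adds role_editor.
role_editor first appears in round 4.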